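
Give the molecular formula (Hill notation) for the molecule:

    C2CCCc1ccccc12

C10H12

Heavy atoms from the SMILES: 10 C.
Implicit hydrogens by atom environment:
  4 × C: 2 H each → 8
  4 × C (aromatic): 1 H each → 4
  2 × C (aromatic): no H
  Total hydrogens = 12.
Molecular formula: C10H12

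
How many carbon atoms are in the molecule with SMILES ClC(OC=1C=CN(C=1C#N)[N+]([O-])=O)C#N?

The symbol for carbon appears 7 times in the SMILES. (Cl is a single chlorine, not C + l.)

7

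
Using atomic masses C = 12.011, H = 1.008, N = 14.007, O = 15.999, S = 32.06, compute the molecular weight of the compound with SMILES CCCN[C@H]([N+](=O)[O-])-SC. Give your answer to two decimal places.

Molecular formula: C5H12N2O2S.
M = 5×12.011 + 12×1.008 + 2×14.007 + 2×15.999 + 1×32.06 = 164.22 g/mol.

164.22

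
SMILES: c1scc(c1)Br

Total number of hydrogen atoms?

3

Hydrogens are implicit in SMILES; fill each atom to its normal valence:
  3 × C (aromatic): 1 H each → 3
  1 × Br: no H
  1 × C (aromatic): no H
  1 × S (aromatic): no H
  Total hydrogens = 3.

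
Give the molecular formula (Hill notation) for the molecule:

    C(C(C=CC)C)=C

C7H12

Heavy atoms from the SMILES: 7 C.
Implicit hydrogens by atom environment:
  4 × C: 1 H each → 4
  2 × C: 3 H each → 6
  1 × C: 2 H
  Total hydrogens = 12.
Molecular formula: C7H12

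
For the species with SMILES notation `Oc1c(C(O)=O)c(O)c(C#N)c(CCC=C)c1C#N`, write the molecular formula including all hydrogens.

Heavy atoms from the SMILES: 13 C, 2 N, 4 O.
Implicit hydrogens by atom environment:
  6 × C (aromatic): no H
  3 × C: 2 H each → 6
  3 × C: no H
  3 × O: 1 H each → 3
  2 × N: no H
  1 × C: 1 H
  1 × O: no H
  Total hydrogens = 10.
Molecular formula: C13H10N2O4

C13H10N2O4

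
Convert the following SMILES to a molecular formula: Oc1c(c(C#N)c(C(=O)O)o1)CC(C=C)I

Heavy atoms from the SMILES: 10 C, 1 I, 1 N, 4 O.
Implicit hydrogens by atom environment:
  4 × C (aromatic): no H
  2 × C: 2 H each → 4
  2 × C: 1 H each → 2
  2 × C: no H
  2 × O: 1 H each → 2
  1 × I: no H
  1 × N: no H
  1 × O (aromatic): no H
  1 × O: no H
  Total hydrogens = 8.
Molecular formula: C10H8INO4

C10H8INO4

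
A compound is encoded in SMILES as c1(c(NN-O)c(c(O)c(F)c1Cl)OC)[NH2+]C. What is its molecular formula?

C8H12ClFN3O3+

Heavy atoms from the SMILES: 8 C, 1 Cl, 1 F, 3 N, 3 O.
Implicit hydrogens by atom environment:
  6 × C (aromatic): no H
  2 × C: 3 H each → 6
  2 × N: 1 H each → 2
  2 × O: 1 H each → 2
  1 × Cl: no H
  1 × F: no H
  1 × N (charge +1): 2 H
  1 × O: no H
  Total hydrogens = 12.
Net charge +1.
Molecular formula: C8H12ClFN3O3+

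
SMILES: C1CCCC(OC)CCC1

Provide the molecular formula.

Heavy atoms from the SMILES: 9 C, 1 O.
Implicit hydrogens by atom environment:
  7 × C: 2 H each → 14
  1 × C: 3 H
  1 × C: 1 H
  1 × O: no H
  Total hydrogens = 18.
Molecular formula: C9H18O

C9H18O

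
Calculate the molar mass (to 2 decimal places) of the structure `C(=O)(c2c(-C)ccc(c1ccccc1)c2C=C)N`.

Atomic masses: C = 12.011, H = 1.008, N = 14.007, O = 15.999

237.30

Molecular formula: C16H15NO.
M = 16×12.011 + 15×1.008 + 1×14.007 + 1×15.999 = 237.30 g/mol.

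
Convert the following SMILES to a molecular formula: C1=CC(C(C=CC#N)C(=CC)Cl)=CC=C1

Heavy atoms from the SMILES: 13 C, 1 Cl, 1 N.
Implicit hydrogens by atom environment:
  5 × C (aromatic): 1 H each → 5
  4 × C: 1 H each → 4
  2 × C: no H
  1 × C: 3 H
  1 × C (aromatic): no H
  1 × Cl: no H
  1 × N: no H
  Total hydrogens = 12.
Molecular formula: C13H12ClN

C13H12ClN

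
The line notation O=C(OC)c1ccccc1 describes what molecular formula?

C8H8O2

Heavy atoms from the SMILES: 8 C, 2 O.
Implicit hydrogens by atom environment:
  5 × C (aromatic): 1 H each → 5
  2 × O: no H
  1 × C: 3 H
  1 × C (aromatic): no H
  1 × C: no H
  Total hydrogens = 8.
Molecular formula: C8H8O2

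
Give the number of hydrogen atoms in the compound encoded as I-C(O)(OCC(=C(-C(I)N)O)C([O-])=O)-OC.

Hydrogens are implicit in SMILES; fill each atom to its normal valence:
  4 × C: no H
  3 × O: no H
  2 × I: no H
  2 × O: 1 H each → 2
  1 × C: 3 H
  1 × C: 2 H
  1 × C: 1 H
  1 × N: 2 H
  1 × O (charge -1): no H
  Total hydrogens = 10.

10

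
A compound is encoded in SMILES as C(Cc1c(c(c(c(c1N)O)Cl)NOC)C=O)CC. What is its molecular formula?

C12H17ClN2O3

Heavy atoms from the SMILES: 12 C, 1 Cl, 2 N, 3 O.
Implicit hydrogens by atom environment:
  6 × C (aromatic): no H
  3 × C: 2 H each → 6
  2 × C: 3 H each → 6
  2 × O: no H
  1 × C: 1 H
  1 × Cl: no H
  1 × N: 2 H
  1 × N: 1 H
  1 × O: 1 H
  Total hydrogens = 17.
Molecular formula: C12H17ClN2O3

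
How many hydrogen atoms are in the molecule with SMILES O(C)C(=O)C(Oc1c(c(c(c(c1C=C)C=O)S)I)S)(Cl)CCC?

16

Hydrogens are implicit in SMILES; fill each atom to its normal valence:
  6 × C (aromatic): no H
  4 × O: no H
  3 × C: 2 H each → 6
  2 × C: 3 H each → 6
  2 × C: 1 H each → 2
  2 × C: no H
  2 × S: 1 H each → 2
  1 × Cl: no H
  1 × I: no H
  Total hydrogens = 16.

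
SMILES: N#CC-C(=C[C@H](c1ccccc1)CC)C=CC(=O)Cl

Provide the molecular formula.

Heavy atoms from the SMILES: 16 C, 1 Cl, 1 N, 1 O.
Implicit hydrogens by atom environment:
  5 × C (aromatic): 1 H each → 5
  4 × C: 1 H each → 4
  3 × C: no H
  2 × C: 2 H each → 4
  1 × C: 3 H
  1 × C (aromatic): no H
  1 × Cl: no H
  1 × N: no H
  1 × O: no H
  Total hydrogens = 16.
Molecular formula: C16H16ClNO

C16H16ClNO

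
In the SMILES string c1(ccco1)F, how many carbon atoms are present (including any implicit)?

4

The symbol for carbon appears 4 times in the SMILES. Lowercase c denotes aromatic carbon and counts toward C.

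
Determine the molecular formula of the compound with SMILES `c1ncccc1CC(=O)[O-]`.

C7H6NO2-

Heavy atoms from the SMILES: 7 C, 1 N, 2 O.
Implicit hydrogens by atom environment:
  4 × C (aromatic): 1 H each → 4
  1 × C: 2 H
  1 × C (aromatic): no H
  1 × C: no H
  1 × N (aromatic): no H
  1 × O: no H
  1 × O (charge -1): no H
  Total hydrogens = 6.
Net charge -1.
Molecular formula: C7H6NO2-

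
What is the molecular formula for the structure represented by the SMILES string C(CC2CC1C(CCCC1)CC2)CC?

C14H26

Heavy atoms from the SMILES: 14 C.
Implicit hydrogens by atom environment:
  10 × C: 2 H each → 20
  3 × C: 1 H each → 3
  1 × C: 3 H
  Total hydrogens = 26.
Molecular formula: C14H26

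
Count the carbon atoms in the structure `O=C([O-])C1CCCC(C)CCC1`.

10

The symbol for carbon appears 10 times in the SMILES.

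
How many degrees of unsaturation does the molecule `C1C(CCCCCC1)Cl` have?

1

Molecular formula from the SMILES: C8H15Cl.
DoU = (2C + 2 + N − H − X)/2 = (2·8 + 2 + 0 − 15 − 1)/2 = 2/2 = 1.
(Structurally: 1 ring(s) + 0 π bond(s) = 1.)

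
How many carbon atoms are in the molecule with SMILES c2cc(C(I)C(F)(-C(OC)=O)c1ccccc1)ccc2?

16

The symbol for carbon appears 16 times in the SMILES. Lowercase c denotes aromatic carbon and counts toward C.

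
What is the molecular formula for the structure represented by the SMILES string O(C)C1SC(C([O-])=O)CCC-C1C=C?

Heavy atoms from the SMILES: 10 C, 3 O, 1 S.
Implicit hydrogens by atom environment:
  4 × C: 2 H each → 8
  4 × C: 1 H each → 4
  2 × O: no H
  1 × C: 3 H
  1 × C: no H
  1 × O (charge -1): no H
  1 × S: no H
  Total hydrogens = 15.
Net charge -1.
Molecular formula: C10H15O3S-

C10H15O3S-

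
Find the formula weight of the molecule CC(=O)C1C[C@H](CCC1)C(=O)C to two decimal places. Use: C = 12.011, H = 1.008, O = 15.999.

168.24

Molecular formula: C10H16O2.
M = 10×12.011 + 16×1.008 + 2×15.999 = 168.24 g/mol.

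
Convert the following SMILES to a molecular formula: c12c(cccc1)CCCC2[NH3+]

C10H14N+

Heavy atoms from the SMILES: 10 C, 1 N.
Implicit hydrogens by atom environment:
  4 × C (aromatic): 1 H each → 4
  3 × C: 2 H each → 6
  2 × C (aromatic): no H
  1 × C: 1 H
  1 × N (charge +1): 3 H
  Total hydrogens = 14.
Net charge +1.
Molecular formula: C10H14N+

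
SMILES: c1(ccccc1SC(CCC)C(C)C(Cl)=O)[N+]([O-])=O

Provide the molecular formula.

Heavy atoms from the SMILES: 13 C, 1 Cl, 1 N, 3 O, 1 S.
Implicit hydrogens by atom environment:
  4 × C (aromatic): 1 H each → 4
  2 × C: 3 H each → 6
  2 × C: 2 H each → 4
  2 × C: 1 H each → 2
  2 × C (aromatic): no H
  2 × O: no H
  1 × C: no H
  1 × Cl: no H
  1 × N (charge +1): no H
  1 × O (charge -1): no H
  1 × S: no H
  Total hydrogens = 16.
Molecular formula: C13H16ClNO3S

C13H16ClNO3S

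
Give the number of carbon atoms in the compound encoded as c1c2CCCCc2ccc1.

10

The symbol for carbon appears 10 times in the SMILES. Lowercase c denotes aromatic carbon and counts toward C.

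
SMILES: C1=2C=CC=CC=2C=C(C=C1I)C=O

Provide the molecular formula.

Heavy atoms from the SMILES: 11 C, 1 I, 1 O.
Implicit hydrogens by atom environment:
  6 × C (aromatic): 1 H each → 6
  4 × C (aromatic): no H
  1 × C: 1 H
  1 × I: no H
  1 × O: no H
  Total hydrogens = 7.
Molecular formula: C11H7IO

C11H7IO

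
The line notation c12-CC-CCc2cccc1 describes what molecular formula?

Heavy atoms from the SMILES: 10 C.
Implicit hydrogens by atom environment:
  4 × C: 2 H each → 8
  4 × C (aromatic): 1 H each → 4
  2 × C (aromatic): no H
  Total hydrogens = 12.
Molecular formula: C10H12

C10H12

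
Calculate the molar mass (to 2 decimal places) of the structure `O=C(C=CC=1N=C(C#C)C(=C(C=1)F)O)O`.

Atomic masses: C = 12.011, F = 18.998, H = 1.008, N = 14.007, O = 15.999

207.16

Molecular formula: C10H6FNO3.
M = 10×12.011 + 1×18.998 + 6×1.008 + 1×14.007 + 3×15.999 = 207.16 g/mol.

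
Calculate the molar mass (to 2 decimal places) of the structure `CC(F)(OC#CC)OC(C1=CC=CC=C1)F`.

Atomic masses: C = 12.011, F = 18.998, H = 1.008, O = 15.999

Molecular formula: C12H12F2O2.
M = 12×12.011 + 2×18.998 + 12×1.008 + 2×15.999 = 226.22 g/mol.

226.22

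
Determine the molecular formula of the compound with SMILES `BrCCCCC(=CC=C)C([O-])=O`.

Heavy atoms from the SMILES: 1 Br, 9 C, 2 O.
Implicit hydrogens by atom environment:
  5 × C: 2 H each → 10
  2 × C: 1 H each → 2
  2 × C: no H
  1 × Br: no H
  1 × O: no H
  1 × O (charge -1): no H
  Total hydrogens = 12.
Net charge -1.
Molecular formula: C9H12BrO2-

C9H12BrO2-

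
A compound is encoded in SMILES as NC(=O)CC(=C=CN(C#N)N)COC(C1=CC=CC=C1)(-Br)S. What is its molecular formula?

C14H15BrN4O2S

Heavy atoms from the SMILES: 1 Br, 14 C, 4 N, 2 O, 1 S.
Implicit hydrogens by atom environment:
  5 × C (aromatic): 1 H each → 5
  5 × C: no H
  2 × C: 2 H each → 4
  2 × N: 2 H each → 4
  2 × N: no H
  2 × O: no H
  1 × Br: no H
  1 × C: 1 H
  1 × C (aromatic): no H
  1 × S: 1 H
  Total hydrogens = 15.
Molecular formula: C14H15BrN4O2S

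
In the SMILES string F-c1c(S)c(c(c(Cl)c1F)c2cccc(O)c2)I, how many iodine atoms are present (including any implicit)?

The symbol for iodine appears 1 time in the SMILES.

1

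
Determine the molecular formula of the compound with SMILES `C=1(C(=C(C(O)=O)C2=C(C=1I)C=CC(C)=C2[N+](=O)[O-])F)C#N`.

Heavy atoms from the SMILES: 13 C, 1 F, 1 I, 2 N, 4 O.
Implicit hydrogens by atom environment:
  8 × C (aromatic): no H
  2 × C (aromatic): 1 H each → 2
  2 × C: no H
  2 × O: no H
  1 × C: 3 H
  1 × F: no H
  1 × I: no H
  1 × N: no H
  1 × N (charge +1): no H
  1 × O: 1 H
  1 × O (charge -1): no H
  Total hydrogens = 6.
Molecular formula: C13H6FIN2O4

C13H6FIN2O4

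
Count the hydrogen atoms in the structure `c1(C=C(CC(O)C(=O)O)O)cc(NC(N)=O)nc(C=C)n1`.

Hydrogens are implicit in SMILES; fill each atom to its normal valence:
  3 × C: 1 H each → 3
  3 × C (aromatic): no H
  3 × C: no H
  3 × O: 1 H each → 3
  2 × C: 2 H each → 4
  2 × N (aromatic): no H
  2 × O: no H
  1 × C (aromatic): 1 H
  1 × N: 2 H
  1 × N: 1 H
  Total hydrogens = 14.

14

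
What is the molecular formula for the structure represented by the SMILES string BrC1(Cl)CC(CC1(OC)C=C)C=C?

Heavy atoms from the SMILES: 1 Br, 10 C, 1 Cl, 1 O.
Implicit hydrogens by atom environment:
  4 × C: 2 H each → 8
  3 × C: 1 H each → 3
  2 × C: no H
  1 × Br: no H
  1 × C: 3 H
  1 × Cl: no H
  1 × O: no H
  Total hydrogens = 14.
Molecular formula: C10H14BrClO

C10H14BrClO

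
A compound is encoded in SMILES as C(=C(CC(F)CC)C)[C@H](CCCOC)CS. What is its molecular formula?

C13H25FOS

Heavy atoms from the SMILES: 13 C, 1 F, 1 O, 1 S.
Implicit hydrogens by atom environment:
  6 × C: 2 H each → 12
  3 × C: 3 H each → 9
  3 × C: 1 H each → 3
  1 × C: no H
  1 × F: no H
  1 × O: no H
  1 × S: 1 H
  Total hydrogens = 25.
Molecular formula: C13H25FOS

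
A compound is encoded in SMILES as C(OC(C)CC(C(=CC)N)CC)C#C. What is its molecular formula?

Heavy atoms from the SMILES: 12 C, 1 N, 1 O.
Implicit hydrogens by atom environment:
  4 × C: 1 H each → 4
  3 × C: 3 H each → 9
  3 × C: 2 H each → 6
  2 × C: no H
  1 × N: 2 H
  1 × O: no H
  Total hydrogens = 21.
Molecular formula: C12H21NO

C12H21NO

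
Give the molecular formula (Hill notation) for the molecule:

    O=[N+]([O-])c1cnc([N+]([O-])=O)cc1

Heavy atoms from the SMILES: 5 C, 3 N, 4 O.
Implicit hydrogens by atom environment:
  3 × C (aromatic): 1 H each → 3
  2 × C (aromatic): no H
  2 × N (charge +1): no H
  2 × O: no H
  2 × O (charge -1): no H
  1 × N (aromatic): no H
  Total hydrogens = 3.
Molecular formula: C5H3N3O4

C5H3N3O4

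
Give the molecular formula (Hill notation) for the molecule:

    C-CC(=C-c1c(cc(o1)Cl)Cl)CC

C10H12Cl2O

Heavy atoms from the SMILES: 10 C, 2 Cl, 1 O.
Implicit hydrogens by atom environment:
  3 × C (aromatic): no H
  2 × C: 3 H each → 6
  2 × C: 2 H each → 4
  2 × Cl: no H
  1 × C (aromatic): 1 H
  1 × C: 1 H
  1 × C: no H
  1 × O (aromatic): no H
  Total hydrogens = 12.
Molecular formula: C10H12Cl2O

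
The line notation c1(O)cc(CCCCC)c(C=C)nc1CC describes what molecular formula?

C14H21NO

Heavy atoms from the SMILES: 14 C, 1 N, 1 O.
Implicit hydrogens by atom environment:
  6 × C: 2 H each → 12
  4 × C (aromatic): no H
  2 × C: 3 H each → 6
  1 × C (aromatic): 1 H
  1 × C: 1 H
  1 × N (aromatic): no H
  1 × O: 1 H
  Total hydrogens = 21.
Molecular formula: C14H21NO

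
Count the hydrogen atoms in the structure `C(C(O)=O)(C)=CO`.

Hydrogens are implicit in SMILES; fill each atom to its normal valence:
  2 × C: no H
  2 × O: 1 H each → 2
  1 × C: 3 H
  1 × C: 1 H
  1 × O: no H
  Total hydrogens = 6.

6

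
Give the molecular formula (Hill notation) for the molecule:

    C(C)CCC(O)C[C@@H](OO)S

Heavy atoms from the SMILES: 7 C, 3 O, 1 S.
Implicit hydrogens by atom environment:
  4 × C: 2 H each → 8
  2 × C: 1 H each → 2
  2 × O: 1 H each → 2
  1 × C: 3 H
  1 × O: no H
  1 × S: 1 H
  Total hydrogens = 16.
Molecular formula: C7H16O3S

C7H16O3S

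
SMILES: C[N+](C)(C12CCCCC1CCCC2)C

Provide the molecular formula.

Heavy atoms from the SMILES: 13 C, 1 N.
Implicit hydrogens by atom environment:
  8 × C: 2 H each → 16
  3 × C: 3 H each → 9
  1 × C: 1 H
  1 × C: no H
  1 × N (charge +1): no H
  Total hydrogens = 26.
Net charge +1.
Molecular formula: C13H26N+

C13H26N+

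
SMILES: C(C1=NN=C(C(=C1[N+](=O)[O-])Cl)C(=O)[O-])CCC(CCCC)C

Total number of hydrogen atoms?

19

Hydrogens are implicit in SMILES; fill each atom to its normal valence:
  6 × C: 2 H each → 12
  4 × C (aromatic): no H
  2 × C: 3 H each → 6
  2 × N (aromatic): no H
  2 × O: no H
  2 × O (charge -1): no H
  1 × C: 1 H
  1 × C: no H
  1 × Cl: no H
  1 × N (charge +1): no H
  Total hydrogens = 19.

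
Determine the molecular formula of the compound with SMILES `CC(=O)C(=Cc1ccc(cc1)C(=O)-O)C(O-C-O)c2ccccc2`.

C19H18O5

Heavy atoms from the SMILES: 19 C, 5 O.
Implicit hydrogens by atom environment:
  9 × C (aromatic): 1 H each → 9
  3 × C: no H
  3 × C (aromatic): no H
  3 × O: no H
  2 × C: 1 H each → 2
  2 × O: 1 H each → 2
  1 × C: 3 H
  1 × C: 2 H
  Total hydrogens = 18.
Molecular formula: C19H18O5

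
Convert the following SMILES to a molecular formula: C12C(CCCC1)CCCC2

C10H18

Heavy atoms from the SMILES: 10 C.
Implicit hydrogens by atom environment:
  8 × C: 2 H each → 16
  2 × C: 1 H each → 2
  Total hydrogens = 18.
Molecular formula: C10H18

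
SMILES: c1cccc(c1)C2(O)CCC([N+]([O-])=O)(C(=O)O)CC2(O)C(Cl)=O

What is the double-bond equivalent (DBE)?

8

Molecular formula from the SMILES: C14H14ClNO7.
DoU = (2C + 2 + N − H − X)/2 = (2·14 + 2 + 1 − 14 − 1)/2 = 16/2 = 8.
(Structurally: 2 ring(s) + 6 π bond(s) = 8.)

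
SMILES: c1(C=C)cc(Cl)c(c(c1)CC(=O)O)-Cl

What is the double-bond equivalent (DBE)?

6

Molecular formula from the SMILES: C10H8Cl2O2.
DoU = (2C + 2 + N − H − X)/2 = (2·10 + 2 + 0 − 8 − 2)/2 = 12/2 = 6.
(Structurally: 1 ring(s) + 5 π bond(s) = 6.)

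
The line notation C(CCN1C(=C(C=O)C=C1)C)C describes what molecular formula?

C10H15NO

Heavy atoms from the SMILES: 10 C, 1 N, 1 O.
Implicit hydrogens by atom environment:
  3 × C: 2 H each → 6
  2 × C: 3 H each → 6
  2 × C (aromatic): 1 H each → 2
  2 × C (aromatic): no H
  1 × C: 1 H
  1 × N (aromatic): no H
  1 × O: no H
  Total hydrogens = 15.
Molecular formula: C10H15NO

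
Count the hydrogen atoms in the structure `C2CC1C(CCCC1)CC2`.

18

Hydrogens are implicit in SMILES; fill each atom to its normal valence:
  8 × C: 2 H each → 16
  2 × C: 1 H each → 2
  Total hydrogens = 18.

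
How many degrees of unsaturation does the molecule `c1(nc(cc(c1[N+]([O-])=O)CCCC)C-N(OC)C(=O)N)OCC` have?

6

Molecular formula from the SMILES: C14H22N4O5.
DoU = (2C + 2 + N − H − X)/2 = (2·14 + 2 + 4 − 22 − 0)/2 = 12/2 = 6.
(Structurally: 1 ring(s) + 5 π bond(s) = 6.)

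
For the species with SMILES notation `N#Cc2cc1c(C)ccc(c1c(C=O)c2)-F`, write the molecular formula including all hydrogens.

Heavy atoms from the SMILES: 13 C, 1 F, 1 N, 1 O.
Implicit hydrogens by atom environment:
  6 × C (aromatic): no H
  4 × C (aromatic): 1 H each → 4
  1 × C: 3 H
  1 × C: 1 H
  1 × C: no H
  1 × F: no H
  1 × N: no H
  1 × O: no H
  Total hydrogens = 8.
Molecular formula: C13H8FNO

C13H8FNO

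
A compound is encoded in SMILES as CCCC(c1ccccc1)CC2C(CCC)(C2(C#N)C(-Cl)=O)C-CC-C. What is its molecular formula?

Heavy atoms from the SMILES: 23 C, 1 Cl, 1 N, 1 O.
Implicit hydrogens by atom environment:
  8 × C: 2 H each → 16
  5 × C (aromatic): 1 H each → 5
  4 × C: no H
  3 × C: 3 H each → 9
  2 × C: 1 H each → 2
  1 × C (aromatic): no H
  1 × Cl: no H
  1 × N: no H
  1 × O: no H
  Total hydrogens = 32.
Molecular formula: C23H32ClNO

C23H32ClNO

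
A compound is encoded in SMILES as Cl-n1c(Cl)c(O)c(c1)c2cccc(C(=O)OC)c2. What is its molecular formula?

Heavy atoms from the SMILES: 12 C, 2 Cl, 1 N, 3 O.
Implicit hydrogens by atom environment:
  5 × C (aromatic): 1 H each → 5
  5 × C (aromatic): no H
  2 × Cl: no H
  2 × O: no H
  1 × C: 3 H
  1 × C: no H
  1 × N (aromatic): no H
  1 × O: 1 H
  Total hydrogens = 9.
Molecular formula: C12H9Cl2NO3

C12H9Cl2NO3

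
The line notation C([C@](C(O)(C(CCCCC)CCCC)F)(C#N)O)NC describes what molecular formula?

Heavy atoms from the SMILES: 15 C, 1 F, 2 N, 2 O.
Implicit hydrogens by atom environment:
  8 × C: 2 H each → 16
  3 × C: 3 H each → 9
  3 × C: no H
  2 × O: 1 H each → 2
  1 × C: 1 H
  1 × F: no H
  1 × N: 1 H
  1 × N: no H
  Total hydrogens = 29.
Molecular formula: C15H29FN2O2

C15H29FN2O2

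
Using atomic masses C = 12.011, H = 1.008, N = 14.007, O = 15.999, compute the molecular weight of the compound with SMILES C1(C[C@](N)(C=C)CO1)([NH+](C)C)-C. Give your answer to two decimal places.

Molecular formula: C9H19N2O+.
M = 9×12.011 + 19×1.008 + 2×14.007 + 1×15.999 = 171.26 g/mol.

171.26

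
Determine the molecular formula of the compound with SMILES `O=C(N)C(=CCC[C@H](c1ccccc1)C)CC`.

C15H21NO

Heavy atoms from the SMILES: 15 C, 1 N, 1 O.
Implicit hydrogens by atom environment:
  5 × C (aromatic): 1 H each → 5
  3 × C: 2 H each → 6
  2 × C: 3 H each → 6
  2 × C: 1 H each → 2
  2 × C: no H
  1 × C (aromatic): no H
  1 × N: 2 H
  1 × O: no H
  Total hydrogens = 21.
Molecular formula: C15H21NO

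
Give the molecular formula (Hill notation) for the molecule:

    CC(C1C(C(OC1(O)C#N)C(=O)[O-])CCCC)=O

C12H16NO5-

Heavy atoms from the SMILES: 12 C, 1 N, 5 O.
Implicit hydrogens by atom environment:
  4 × C: no H
  3 × C: 2 H each → 6
  3 × C: 1 H each → 3
  3 × O: no H
  2 × C: 3 H each → 6
  1 × N: no H
  1 × O: 1 H
  1 × O (charge -1): no H
  Total hydrogens = 16.
Net charge -1.
Molecular formula: C12H16NO5-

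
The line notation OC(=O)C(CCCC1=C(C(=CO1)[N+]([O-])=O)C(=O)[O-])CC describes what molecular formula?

C12H14NO7-

Heavy atoms from the SMILES: 12 C, 1 N, 7 O.
Implicit hydrogens by atom environment:
  4 × C: 2 H each → 8
  3 × C (aromatic): no H
  3 × O: no H
  2 × C: no H
  2 × O (charge -1): no H
  1 × C: 3 H
  1 × C (aromatic): 1 H
  1 × C: 1 H
  1 × N (charge +1): no H
  1 × O: 1 H
  1 × O (aromatic): no H
  Total hydrogens = 14.
Net charge -1.
Molecular formula: C12H14NO7-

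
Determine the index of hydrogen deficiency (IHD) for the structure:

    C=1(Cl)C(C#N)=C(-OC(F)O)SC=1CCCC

5

Molecular formula from the SMILES: C10H11ClFNO2S.
DoU = (2C + 2 + N − H − X)/2 = (2·10 + 2 + 1 − 11 − 2)/2 = 10/2 = 5.
(Structurally: 1 ring(s) + 4 π bond(s) = 5.)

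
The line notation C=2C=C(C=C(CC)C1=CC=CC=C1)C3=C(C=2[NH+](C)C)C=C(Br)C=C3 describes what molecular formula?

Heavy atoms from the SMILES: 1 Br, 22 C, 1 N.
Implicit hydrogens by atom environment:
  10 × C (aromatic): 1 H each → 10
  6 × C (aromatic): no H
  3 × C: 3 H each → 9
  1 × Br: no H
  1 × C: 2 H
  1 × C: 1 H
  1 × C: no H
  1 × N (charge +1): 1 H
  Total hydrogens = 23.
Net charge +1.
Molecular formula: C22H23BrN+

C22H23BrN+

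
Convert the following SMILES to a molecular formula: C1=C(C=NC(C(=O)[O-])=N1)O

Heavy atoms from the SMILES: 5 C, 2 N, 3 O.
Implicit hydrogens by atom environment:
  2 × C (aromatic): 1 H each → 2
  2 × C (aromatic): no H
  2 × N (aromatic): no H
  1 × C: no H
  1 × O: 1 H
  1 × O: no H
  1 × O (charge -1): no H
  Total hydrogens = 3.
Net charge -1.
Molecular formula: C5H3N2O3-

C5H3N2O3-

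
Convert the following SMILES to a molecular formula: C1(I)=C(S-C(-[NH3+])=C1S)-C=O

Heavy atoms from the SMILES: 5 C, 1 I, 1 N, 1 O, 2 S.
Implicit hydrogens by atom environment:
  4 × C (aromatic): no H
  1 × C: 1 H
  1 × I: no H
  1 × N (charge +1): 3 H
  1 × O: no H
  1 × S: 1 H
  1 × S (aromatic): no H
  Total hydrogens = 5.
Net charge +1.
Molecular formula: C5H5INOS2+

C5H5INOS2+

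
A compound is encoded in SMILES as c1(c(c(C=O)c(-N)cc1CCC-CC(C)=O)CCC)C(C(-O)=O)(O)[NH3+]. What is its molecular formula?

C18H27N2O5+

Heavy atoms from the SMILES: 18 C, 2 N, 5 O.
Implicit hydrogens by atom environment:
  6 × C: 2 H each → 12
  5 × C (aromatic): no H
  3 × C: no H
  3 × O: no H
  2 × C: 3 H each → 6
  2 × O: 1 H each → 2
  1 × C (aromatic): 1 H
  1 × C: 1 H
  1 × N (charge +1): 3 H
  1 × N: 2 H
  Total hydrogens = 27.
Net charge +1.
Molecular formula: C18H27N2O5+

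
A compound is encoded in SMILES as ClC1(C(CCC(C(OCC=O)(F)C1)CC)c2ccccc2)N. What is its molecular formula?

Heavy atoms from the SMILES: 17 C, 1 Cl, 1 F, 1 N, 2 O.
Implicit hydrogens by atom environment:
  5 × C: 2 H each → 10
  5 × C (aromatic): 1 H each → 5
  3 × C: 1 H each → 3
  2 × C: no H
  2 × O: no H
  1 × C: 3 H
  1 × C (aromatic): no H
  1 × Cl: no H
  1 × F: no H
  1 × N: 2 H
  Total hydrogens = 23.
Molecular formula: C17H23ClFNO2

C17H23ClFNO2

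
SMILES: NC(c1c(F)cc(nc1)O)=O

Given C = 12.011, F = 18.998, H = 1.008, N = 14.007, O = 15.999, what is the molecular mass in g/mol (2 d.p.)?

Molecular formula: C6H5FN2O2.
M = 6×12.011 + 1×18.998 + 5×1.008 + 2×14.007 + 2×15.999 = 156.12 g/mol.

156.12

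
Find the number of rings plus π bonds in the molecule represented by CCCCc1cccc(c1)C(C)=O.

Molecular formula from the SMILES: C12H16O.
DoU = (2C + 2 + N − H − X)/2 = (2·12 + 2 + 0 − 16 − 0)/2 = 10/2 = 5.
(Structurally: 1 ring(s) + 4 π bond(s) = 5.)

5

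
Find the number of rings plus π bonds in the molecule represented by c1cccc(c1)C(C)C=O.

5

Molecular formula from the SMILES: C9H10O.
DoU = (2C + 2 + N − H − X)/2 = (2·9 + 2 + 0 − 10 − 0)/2 = 10/2 = 5.
(Structurally: 1 ring(s) + 4 π bond(s) = 5.)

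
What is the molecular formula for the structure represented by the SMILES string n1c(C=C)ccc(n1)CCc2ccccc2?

Heavy atoms from the SMILES: 14 C, 2 N.
Implicit hydrogens by atom environment:
  7 × C (aromatic): 1 H each → 7
  3 × C: 2 H each → 6
  3 × C (aromatic): no H
  2 × N (aromatic): no H
  1 × C: 1 H
  Total hydrogens = 14.
Molecular formula: C14H14N2

C14H14N2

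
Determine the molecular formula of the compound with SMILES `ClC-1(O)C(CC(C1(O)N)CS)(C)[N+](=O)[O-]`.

Heavy atoms from the SMILES: 7 C, 1 Cl, 2 N, 4 O, 1 S.
Implicit hydrogens by atom environment:
  3 × C: no H
  2 × C: 2 H each → 4
  2 × O: 1 H each → 2
  1 × C: 3 H
  1 × C: 1 H
  1 × Cl: no H
  1 × N: 2 H
  1 × N (charge +1): no H
  1 × O: no H
  1 × O (charge -1): no H
  1 × S: 1 H
  Total hydrogens = 13.
Molecular formula: C7H13ClN2O4S

C7H13ClN2O4S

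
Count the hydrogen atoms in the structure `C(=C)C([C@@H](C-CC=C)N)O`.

Hydrogens are implicit in SMILES; fill each atom to its normal valence:
  4 × C: 2 H each → 8
  4 × C: 1 H each → 4
  1 × N: 2 H
  1 × O: 1 H
  Total hydrogens = 15.

15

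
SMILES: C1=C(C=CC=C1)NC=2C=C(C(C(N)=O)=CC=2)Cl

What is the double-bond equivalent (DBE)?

9

Molecular formula from the SMILES: C13H11ClN2O.
DoU = (2C + 2 + N − H − X)/2 = (2·13 + 2 + 2 − 11 − 1)/2 = 18/2 = 9.
(Structurally: 2 ring(s) + 7 π bond(s) = 9.)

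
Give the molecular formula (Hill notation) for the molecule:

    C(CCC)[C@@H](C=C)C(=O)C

C9H16O

Heavy atoms from the SMILES: 9 C, 1 O.
Implicit hydrogens by atom environment:
  4 × C: 2 H each → 8
  2 × C: 3 H each → 6
  2 × C: 1 H each → 2
  1 × C: no H
  1 × O: no H
  Total hydrogens = 16.
Molecular formula: C9H16O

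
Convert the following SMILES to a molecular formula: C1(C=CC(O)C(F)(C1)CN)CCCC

Heavy atoms from the SMILES: 11 C, 1 F, 1 N, 1 O.
Implicit hydrogens by atom environment:
  5 × C: 2 H each → 10
  4 × C: 1 H each → 4
  1 × C: 3 H
  1 × C: no H
  1 × F: no H
  1 × N: 2 H
  1 × O: 1 H
  Total hydrogens = 20.
Molecular formula: C11H20FNO

C11H20FNO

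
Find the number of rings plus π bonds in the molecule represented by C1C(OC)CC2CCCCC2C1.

2

Molecular formula from the SMILES: C11H20O.
DoU = (2C + 2 + N − H − X)/2 = (2·11 + 2 + 0 − 20 − 0)/2 = 4/2 = 2.
(Structurally: 2 ring(s) + 0 π bond(s) = 2.)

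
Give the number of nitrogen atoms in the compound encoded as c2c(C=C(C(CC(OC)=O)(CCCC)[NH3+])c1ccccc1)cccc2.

The symbol for nitrogen appears 1 time in the SMILES.

1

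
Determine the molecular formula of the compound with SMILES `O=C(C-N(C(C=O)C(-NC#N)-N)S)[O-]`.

Heavy atoms from the SMILES: 6 C, 4 N, 3 O, 1 S.
Implicit hydrogens by atom environment:
  3 × C: 1 H each → 3
  2 × C: no H
  2 × N: no H
  2 × O: no H
  1 × C: 2 H
  1 × N: 2 H
  1 × N: 1 H
  1 × O (charge -1): no H
  1 × S: 1 H
  Total hydrogens = 9.
Net charge -1.
Molecular formula: C6H9N4O3S-

C6H9N4O3S-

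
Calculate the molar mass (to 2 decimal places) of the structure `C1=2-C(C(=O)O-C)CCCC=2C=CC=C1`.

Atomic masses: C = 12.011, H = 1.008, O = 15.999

190.24

Molecular formula: C12H14O2.
M = 12×12.011 + 14×1.008 + 2×15.999 = 190.24 g/mol.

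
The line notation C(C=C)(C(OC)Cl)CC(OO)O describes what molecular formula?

C7H13ClO4

Heavy atoms from the SMILES: 7 C, 1 Cl, 4 O.
Implicit hydrogens by atom environment:
  4 × C: 1 H each → 4
  2 × C: 2 H each → 4
  2 × O: 1 H each → 2
  2 × O: no H
  1 × C: 3 H
  1 × Cl: no H
  Total hydrogens = 13.
Molecular formula: C7H13ClO4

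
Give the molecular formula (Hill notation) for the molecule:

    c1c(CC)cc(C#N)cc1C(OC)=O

Heavy atoms from the SMILES: 11 C, 1 N, 2 O.
Implicit hydrogens by atom environment:
  3 × C (aromatic): 1 H each → 3
  3 × C (aromatic): no H
  2 × C: 3 H each → 6
  2 × C: no H
  2 × O: no H
  1 × C: 2 H
  1 × N: no H
  Total hydrogens = 11.
Molecular formula: C11H11NO2

C11H11NO2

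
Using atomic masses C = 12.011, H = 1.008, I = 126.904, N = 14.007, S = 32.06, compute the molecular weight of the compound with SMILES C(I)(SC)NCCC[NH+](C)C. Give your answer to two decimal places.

289.20

Molecular formula: C7H18IN2S+.
M = 7×12.011 + 18×1.008 + 1×126.904 + 2×14.007 + 1×32.06 = 289.20 g/mol.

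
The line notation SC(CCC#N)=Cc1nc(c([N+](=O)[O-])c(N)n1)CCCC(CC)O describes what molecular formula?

Heavy atoms from the SMILES: 15 C, 5 N, 3 O, 1 S.
Implicit hydrogens by atom environment:
  6 × C: 2 H each → 12
  4 × C (aromatic): no H
  2 × C: 1 H each → 2
  2 × C: no H
  2 × N (aromatic): no H
  1 × C: 3 H
  1 × N: 2 H
  1 × N (charge +1): no H
  1 × N: no H
  1 × O: 1 H
  1 × O: no H
  1 × O (charge -1): no H
  1 × S: 1 H
  Total hydrogens = 21.
Molecular formula: C15H21N5O3S

C15H21N5O3S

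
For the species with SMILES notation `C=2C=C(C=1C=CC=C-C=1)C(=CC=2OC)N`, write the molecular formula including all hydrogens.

Heavy atoms from the SMILES: 13 C, 1 N, 1 O.
Implicit hydrogens by atom environment:
  8 × C (aromatic): 1 H each → 8
  4 × C (aromatic): no H
  1 × C: 3 H
  1 × N: 2 H
  1 × O: no H
  Total hydrogens = 13.
Molecular formula: C13H13NO

C13H13NO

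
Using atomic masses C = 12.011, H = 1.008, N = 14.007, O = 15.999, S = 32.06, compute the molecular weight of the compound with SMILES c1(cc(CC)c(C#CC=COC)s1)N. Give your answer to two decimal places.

207.29

Molecular formula: C11H13NOS.
M = 11×12.011 + 13×1.008 + 1×14.007 + 1×15.999 + 1×32.06 = 207.29 g/mol.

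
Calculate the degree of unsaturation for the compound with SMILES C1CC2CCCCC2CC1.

Molecular formula from the SMILES: C10H18.
DoU = (2C + 2 + N − H − X)/2 = (2·10 + 2 + 0 − 18 − 0)/2 = 4/2 = 2.
(Structurally: 2 ring(s) + 0 π bond(s) = 2.)

2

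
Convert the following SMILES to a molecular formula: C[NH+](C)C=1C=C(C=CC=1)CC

C10H16N+

Heavy atoms from the SMILES: 10 C, 1 N.
Implicit hydrogens by atom environment:
  4 × C (aromatic): 1 H each → 4
  3 × C: 3 H each → 9
  2 × C (aromatic): no H
  1 × C: 2 H
  1 × N (charge +1): 1 H
  Total hydrogens = 16.
Net charge +1.
Molecular formula: C10H16N+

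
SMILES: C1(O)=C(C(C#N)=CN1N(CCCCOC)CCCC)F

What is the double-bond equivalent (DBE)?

Molecular formula from the SMILES: C14H22FN3O2.
DoU = (2C + 2 + N − H − X)/2 = (2·14 + 2 + 3 − 22 − 1)/2 = 10/2 = 5.
(Structurally: 1 ring(s) + 4 π bond(s) = 5.)

5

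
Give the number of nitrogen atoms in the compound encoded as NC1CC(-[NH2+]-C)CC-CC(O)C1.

The symbol for nitrogen appears 2 times in the SMILES.

2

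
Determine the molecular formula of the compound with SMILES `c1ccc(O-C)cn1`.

C6H7NO

Heavy atoms from the SMILES: 6 C, 1 N, 1 O.
Implicit hydrogens by atom environment:
  4 × C (aromatic): 1 H each → 4
  1 × C: 3 H
  1 × C (aromatic): no H
  1 × N (aromatic): no H
  1 × O: no H
  Total hydrogens = 7.
Molecular formula: C6H7NO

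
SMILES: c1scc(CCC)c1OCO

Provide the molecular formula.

C8H12O2S

Heavy atoms from the SMILES: 8 C, 2 O, 1 S.
Implicit hydrogens by atom environment:
  3 × C: 2 H each → 6
  2 × C (aromatic): 1 H each → 2
  2 × C (aromatic): no H
  1 × C: 3 H
  1 × O: 1 H
  1 × O: no H
  1 × S (aromatic): no H
  Total hydrogens = 12.
Molecular formula: C8H12O2S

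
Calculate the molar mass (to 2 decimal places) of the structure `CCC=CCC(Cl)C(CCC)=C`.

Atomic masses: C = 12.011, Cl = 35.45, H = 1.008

186.72

Molecular formula: C11H19Cl.
M = 11×12.011 + 1×35.45 + 19×1.008 = 186.72 g/mol.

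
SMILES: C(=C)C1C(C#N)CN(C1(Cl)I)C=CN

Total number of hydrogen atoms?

Hydrogens are implicit in SMILES; fill each atom to its normal valence:
  5 × C: 1 H each → 5
  2 × C: 2 H each → 4
  2 × C: no H
  2 × N: no H
  1 × Cl: no H
  1 × I: no H
  1 × N: 2 H
  Total hydrogens = 11.

11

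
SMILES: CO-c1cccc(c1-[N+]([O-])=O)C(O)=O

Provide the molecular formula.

C8H7NO5

Heavy atoms from the SMILES: 8 C, 1 N, 5 O.
Implicit hydrogens by atom environment:
  3 × C (aromatic): 1 H each → 3
  3 × C (aromatic): no H
  3 × O: no H
  1 × C: 3 H
  1 × C: no H
  1 × N (charge +1): no H
  1 × O: 1 H
  1 × O (charge -1): no H
  Total hydrogens = 7.
Molecular formula: C8H7NO5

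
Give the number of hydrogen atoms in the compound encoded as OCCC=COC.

Hydrogens are implicit in SMILES; fill each atom to its normal valence:
  2 × C: 2 H each → 4
  2 × C: 1 H each → 2
  1 × C: 3 H
  1 × O: 1 H
  1 × O: no H
  Total hydrogens = 10.

10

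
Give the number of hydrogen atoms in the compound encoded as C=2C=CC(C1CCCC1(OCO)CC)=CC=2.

20

Hydrogens are implicit in SMILES; fill each atom to its normal valence:
  5 × C: 2 H each → 10
  5 × C (aromatic): 1 H each → 5
  1 × C: 3 H
  1 × C: 1 H
  1 × C: no H
  1 × C (aromatic): no H
  1 × O: 1 H
  1 × O: no H
  Total hydrogens = 20.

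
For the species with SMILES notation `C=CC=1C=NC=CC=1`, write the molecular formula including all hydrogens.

Heavy atoms from the SMILES: 7 C, 1 N.
Implicit hydrogens by atom environment:
  4 × C (aromatic): 1 H each → 4
  1 × C: 2 H
  1 × C: 1 H
  1 × C (aromatic): no H
  1 × N (aromatic): no H
  Total hydrogens = 7.
Molecular formula: C7H7N

C7H7N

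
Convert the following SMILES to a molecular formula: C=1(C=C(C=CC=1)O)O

Heavy atoms from the SMILES: 6 C, 2 O.
Implicit hydrogens by atom environment:
  4 × C (aromatic): 1 H each → 4
  2 × C (aromatic): no H
  2 × O: 1 H each → 2
  Total hydrogens = 6.
Molecular formula: C6H6O2

C6H6O2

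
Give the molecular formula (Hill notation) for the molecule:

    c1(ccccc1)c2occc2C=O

C11H8O2

Heavy atoms from the SMILES: 11 C, 2 O.
Implicit hydrogens by atom environment:
  7 × C (aromatic): 1 H each → 7
  3 × C (aromatic): no H
  1 × C: 1 H
  1 × O (aromatic): no H
  1 × O: no H
  Total hydrogens = 8.
Molecular formula: C11H8O2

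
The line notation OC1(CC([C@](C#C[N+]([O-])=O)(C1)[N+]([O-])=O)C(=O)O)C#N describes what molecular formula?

Heavy atoms from the SMILES: 9 C, 3 N, 7 O.
Implicit hydrogens by atom environment:
  6 × C: no H
  3 × O: no H
  2 × C: 2 H each → 4
  2 × N (charge +1): no H
  2 × O: 1 H each → 2
  2 × O (charge -1): no H
  1 × C: 1 H
  1 × N: no H
  Total hydrogens = 7.
Molecular formula: C9H7N3O7

C9H7N3O7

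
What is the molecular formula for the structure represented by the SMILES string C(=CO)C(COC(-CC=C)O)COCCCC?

Heavy atoms from the SMILES: 13 C, 4 O.
Implicit hydrogens by atom environment:
  7 × C: 2 H each → 14
  5 × C: 1 H each → 5
  2 × O: 1 H each → 2
  2 × O: no H
  1 × C: 3 H
  Total hydrogens = 24.
Molecular formula: C13H24O4

C13H24O4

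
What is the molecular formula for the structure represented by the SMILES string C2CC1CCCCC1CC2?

Heavy atoms from the SMILES: 10 C.
Implicit hydrogens by atom environment:
  8 × C: 2 H each → 16
  2 × C: 1 H each → 2
  Total hydrogens = 18.
Molecular formula: C10H18

C10H18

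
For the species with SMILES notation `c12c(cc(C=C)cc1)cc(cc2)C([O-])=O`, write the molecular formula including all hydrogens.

C13H9O2-

Heavy atoms from the SMILES: 13 C, 2 O.
Implicit hydrogens by atom environment:
  6 × C (aromatic): 1 H each → 6
  4 × C (aromatic): no H
  1 × C: 2 H
  1 × C: 1 H
  1 × C: no H
  1 × O: no H
  1 × O (charge -1): no H
  Total hydrogens = 9.
Net charge -1.
Molecular formula: C13H9O2-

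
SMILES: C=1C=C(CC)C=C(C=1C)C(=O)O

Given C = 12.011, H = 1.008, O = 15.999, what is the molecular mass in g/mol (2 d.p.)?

Molecular formula: C10H12O2.
M = 10×12.011 + 12×1.008 + 2×15.999 = 164.20 g/mol.

164.20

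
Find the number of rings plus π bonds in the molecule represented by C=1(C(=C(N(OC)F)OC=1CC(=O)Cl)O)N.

4

Molecular formula from the SMILES: C7H8ClFN2O4.
DoU = (2C + 2 + N − H − X)/2 = (2·7 + 2 + 2 − 8 − 2)/2 = 8/2 = 4.
(Structurally: 1 ring(s) + 3 π bond(s) = 4.)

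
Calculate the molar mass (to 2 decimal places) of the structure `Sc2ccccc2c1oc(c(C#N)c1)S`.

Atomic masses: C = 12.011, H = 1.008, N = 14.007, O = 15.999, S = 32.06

Molecular formula: C11H7NOS2.
M = 11×12.011 + 7×1.008 + 1×14.007 + 1×15.999 + 2×32.06 = 233.30 g/mol.

233.30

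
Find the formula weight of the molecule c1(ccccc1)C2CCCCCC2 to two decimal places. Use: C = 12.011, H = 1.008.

Molecular formula: C13H18.
M = 13×12.011 + 18×1.008 = 174.29 g/mol.

174.29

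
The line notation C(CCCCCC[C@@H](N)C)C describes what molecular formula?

Heavy atoms from the SMILES: 10 C, 1 N.
Implicit hydrogens by atom environment:
  7 × C: 2 H each → 14
  2 × C: 3 H each → 6
  1 × C: 1 H
  1 × N: 2 H
  Total hydrogens = 23.
Molecular formula: C10H23N

C10H23N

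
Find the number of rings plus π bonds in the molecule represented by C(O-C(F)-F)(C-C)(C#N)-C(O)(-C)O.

2

Molecular formula from the SMILES: C7H11F2NO3.
DoU = (2C + 2 + N − H − X)/2 = (2·7 + 2 + 1 − 11 − 2)/2 = 4/2 = 2.
(Structurally: 0 ring(s) + 2 π bond(s) = 2.)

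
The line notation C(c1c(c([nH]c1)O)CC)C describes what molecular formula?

Heavy atoms from the SMILES: 8 C, 1 N, 1 O.
Implicit hydrogens by atom environment:
  3 × C (aromatic): no H
  2 × C: 3 H each → 6
  2 × C: 2 H each → 4
  1 × C (aromatic): 1 H
  1 × N (aromatic): 1 H
  1 × O: 1 H
  Total hydrogens = 13.
Molecular formula: C8H13NO

C8H13NO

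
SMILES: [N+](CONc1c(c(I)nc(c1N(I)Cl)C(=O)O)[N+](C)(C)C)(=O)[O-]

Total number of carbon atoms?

10

The symbol for carbon appears 10 times in the SMILES. Lowercase c denotes aromatic carbon and counts toward C.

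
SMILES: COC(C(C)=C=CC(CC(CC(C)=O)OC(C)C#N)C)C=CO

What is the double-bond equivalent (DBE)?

6

Molecular formula from the SMILES: C18H27NO4.
DoU = (2C + 2 + N − H − X)/2 = (2·18 + 2 + 1 − 27 − 0)/2 = 12/2 = 6.
(Structurally: 0 ring(s) + 6 π bond(s) = 6.)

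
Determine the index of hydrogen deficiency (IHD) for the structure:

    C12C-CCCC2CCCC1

2

Molecular formula from the SMILES: C10H18.
DoU = (2C + 2 + N − H − X)/2 = (2·10 + 2 + 0 − 18 − 0)/2 = 4/2 = 2.
(Structurally: 2 ring(s) + 0 π bond(s) = 2.)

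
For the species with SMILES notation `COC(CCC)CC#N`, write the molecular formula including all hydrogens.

C7H13NO

Heavy atoms from the SMILES: 7 C, 1 N, 1 O.
Implicit hydrogens by atom environment:
  3 × C: 2 H each → 6
  2 × C: 3 H each → 6
  1 × C: 1 H
  1 × C: no H
  1 × N: no H
  1 × O: no H
  Total hydrogens = 13.
Molecular formula: C7H13NO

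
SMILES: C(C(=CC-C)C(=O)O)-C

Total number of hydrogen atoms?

Hydrogens are implicit in SMILES; fill each atom to its normal valence:
  2 × C: 3 H each → 6
  2 × C: 2 H each → 4
  2 × C: no H
  1 × C: 1 H
  1 × O: 1 H
  1 × O: no H
  Total hydrogens = 12.

12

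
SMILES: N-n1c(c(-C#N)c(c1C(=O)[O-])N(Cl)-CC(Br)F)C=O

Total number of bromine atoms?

The symbol for bromine appears 1 time in the SMILES.

1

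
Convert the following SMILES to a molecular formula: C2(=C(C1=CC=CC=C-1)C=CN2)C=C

Heavy atoms from the SMILES: 12 C, 1 N.
Implicit hydrogens by atom environment:
  7 × C (aromatic): 1 H each → 7
  3 × C (aromatic): no H
  1 × C: 2 H
  1 × C: 1 H
  1 × N (aromatic): 1 H
  Total hydrogens = 11.
Molecular formula: C12H11N

C12H11N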